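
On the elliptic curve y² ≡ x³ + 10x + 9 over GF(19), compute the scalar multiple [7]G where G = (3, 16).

(3, 16)

Double-and-add on 7 = (111)₂. Start with G = (3, 16) for the leading 1-bit.
double: tangent at (3, 16): λ = (3·3² + 10)/(2·16) ≡ 18/13. 13⁻¹ ≡ 3 (mod 19), so λ ≡ 18·3 ≡ 16.
  x = λ² - 3 - 3 = 256 - 6 ≡ 3; y = λ·(3 - 3) - 16 ≡ 3. → (3, 3)
add G: (3, 3) + (3, 16): same x and y₁ ≡ -y₂, so the sum is O.
double: O + O = O (identity).
add G: O + (3, 16) = (3, 16) (identity).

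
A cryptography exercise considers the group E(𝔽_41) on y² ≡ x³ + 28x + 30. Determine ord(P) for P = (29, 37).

2P: tangent at (29, 37): λ = (3·29² + 28)/(2·37) ≡ 9/33. 33⁻¹ ≡ 5 (mod 41), so λ ≡ 9·5 ≡ 4.
  x = λ² - 29 - 29 = 16 - 58 ≡ 40; y = λ·(29 - 40) - 37 ≡ 1. → (40, 1)
3P: (40, 1) + (29, 37). λ = (37 - 1)/(29 - 40) ≡ 36/30 mod 41. 30⁻¹ ≡ 26 (mod 41), so λ ≡ 34.
  x = λ² - 40 - 29 = 1156 - 69 ≡ 21; y = λ·(40 - 21) - 1 ≡ 30. → (21, 30)
4P: (21, 30) + (29, 37). λ = (37 - 30)/(29 - 21) ≡ 7/8 mod 41. 8⁻¹ ≡ 36 (mod 41) since 8·36 = 288 ≡ 1, so λ ≡ 6.
  x = λ² - 21 - 29 = 36 - 50 ≡ 27; y = λ·(21 - 27) - 30 ≡ 16. → (27, 16)
5P: (27, 16) + (29, 37). λ = (37 - 16)/(29 - 27) ≡ 21/2 mod 41. 2⁻¹ ≡ 21 (mod 41), so λ ≡ 31.
  x = λ² - 27 - 29 = 961 - 56 ≡ 3; y = λ·(27 - 3) - 16 ≡ 31. → (3, 31)
6P: (3, 31) + (29, 37). λ = (37 - 31)/(29 - 3) ≡ 6/26 mod 41. 26⁻¹ ≡ 30 (mod 41), so λ ≡ 16.
  x = λ² - 3 - 29 = 256 - 32 ≡ 19; y = λ·(3 - 19) - 31 ≡ 0. → (19, 0)
7P: (19, 0) + (29, 37). λ = (37 - 0)/(29 - 19) ≡ 37/10 mod 41. 10⁻¹ ≡ 37 (mod 41), so λ ≡ 16.
  x = λ² - 19 - 29 = 256 - 48 ≡ 3; y = λ·(19 - 3) - 0 ≡ 10. → (3, 10)
8P: (3, 10) + (29, 37). λ = (37 - 10)/(29 - 3) ≡ 27/26 mod 41. 26⁻¹ ≡ 30 (mod 41) since 26·30 = 780 ≡ 1, so λ ≡ 31.
  x = λ² - 3 - 29 = 961 - 32 ≡ 27; y = λ·(3 - 27) - 10 ≡ 25. → (27, 25)
9P: (27, 25) + (29, 37). λ = (37 - 25)/(29 - 27) ≡ 12/2 mod 41. 2⁻¹ ≡ 21 (mod 41), so λ ≡ 6.
  x = λ² - 27 - 29 = 36 - 56 ≡ 21; y = λ·(27 - 21) - 25 ≡ 11. → (21, 11)
10P: (21, 11) + (29, 37). λ = (37 - 11)/(29 - 21) ≡ 26/8 mod 41. 8⁻¹ ≡ 36 (mod 41), so λ ≡ 34.
  x = λ² - 21 - 29 = 1156 - 50 ≡ 40; y = λ·(21 - 40) - 11 ≡ 40. → (40, 40)
11P: (40, 40) + (29, 37). λ = (37 - 40)/(29 - 40) ≡ 38/30 mod 41. 30⁻¹ ≡ 26 (mod 41), so λ ≡ 4.
  x = λ² - 40 - 29 = 16 - 69 ≡ 29; y = λ·(40 - 29) - 40 ≡ 4. → (29, 4)
12P: (29, 4) + (29, 37): same x and y₁ ≡ -y₂, so the sum is ∞.
12P = ∞, so the order is 12.

12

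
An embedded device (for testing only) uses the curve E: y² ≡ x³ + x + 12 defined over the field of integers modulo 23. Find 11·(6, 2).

(21, 18)

Write G = (6, 2).
Repeated addition: build up to 11G.
2G: tangent at (6, 2): λ = (3·6² + 1)/(2·2) ≡ 17/4. 4⁻¹ ≡ 6 (mod 23) since 4·6 = 24 ≡ 1, so λ ≡ 17·6 ≡ 10.
  x = λ² - 6 - 6 = 100 - 12 ≡ 19; y = λ·(6 - 19) - 2 ≡ 6. → (19, 6)
3G: (19, 6) + (6, 2). λ = (2 - 6)/(6 - 19) ≡ 19/10 mod 23. 10⁻¹ ≡ 7 (mod 23), so λ ≡ 18.
  x = λ² - 19 - 6 = 324 - 25 ≡ 0; y = λ·(19 - 0) - 6 ≡ 14. → (0, 14)
4G: (0, 14) + (6, 2). λ = (2 - 14)/(6 - 0) ≡ 11/6 mod 23. 6⁻¹ ≡ 4 (mod 23) since 6·4 = 24 ≡ 1, so λ ≡ 21.
  x = λ² - 0 - 6 = 441 - 6 ≡ 21; y = λ·(0 - 21) - 14 ≡ 5. → (21, 5)
5G: (21, 5) + (6, 2). λ = (2 - 5)/(6 - 21) ≡ 20/8 mod 23. 8⁻¹ ≡ 3 (mod 23), so λ ≡ 14.
  x = λ² - 21 - 6 = 196 - 27 ≡ 8; y = λ·(21 - 8) - 5 ≡ 16. → (8, 16)
6G: (8, 16) + (6, 2). λ = (2 - 16)/(6 - 8) ≡ 9/21 mod 23. 21⁻¹ ≡ 11 (mod 23) since 21·11 = 231 ≡ 1, so λ ≡ 7.
  x = λ² - 8 - 6 = 49 - 14 ≡ 12; y = λ·(8 - 12) - 16 ≡ 2. → (12, 2)
7G: (12, 2) + (6, 2). λ = (2 - 2)/(6 - 12) ≡ 0/17 mod 23. 17⁻¹ ≡ 19 (mod 23) since 17·19 = 323 ≡ 1, so λ ≡ 0.
  x = λ² - 12 - 6 = 0 - 18 ≡ 5; y = λ·(12 - 5) - 2 ≡ 21. → (5, 21)
8G: (5, 21) + (6, 2). λ = (2 - 21)/(6 - 5) ≡ 4/1 mod 23. 1⁻¹ ≡ 1 (mod 23), so λ ≡ 4.
  x = λ² - 5 - 6 = 16 - 11 ≡ 5; y = λ·(5 - 5) - 21 ≡ 2. → (5, 2)
9G: (5, 2) + (6, 2). λ = (2 - 2)/(6 - 5) ≡ 0/1 mod 23. 1⁻¹ ≡ 1 (mod 23) since 1·1 = 1 ≡ 1, so λ ≡ 0.
  x = λ² - 5 - 6 = 0 - 11 ≡ 12; y = λ·(5 - 12) - 2 ≡ 21. → (12, 21)
10G: (12, 21) + (6, 2). λ = (2 - 21)/(6 - 12) ≡ 4/17 mod 23. 17⁻¹ ≡ 19 (mod 23), so λ ≡ 7.
  x = λ² - 12 - 6 = 49 - 18 ≡ 8; y = λ·(12 - 8) - 21 ≡ 7. → (8, 7)
11G: (8, 7) + (6, 2). λ = (2 - 7)/(6 - 8) ≡ 18/21 mod 23. 21⁻¹ ≡ 11 (mod 23) since 21·11 = 231 ≡ 1, so λ ≡ 14.
  x = λ² - 8 - 6 = 196 - 14 ≡ 21; y = λ·(8 - 21) - 7 ≡ 18. → (21, 18)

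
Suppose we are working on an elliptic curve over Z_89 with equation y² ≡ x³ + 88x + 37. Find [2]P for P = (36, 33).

tangent at (36, 33): λ = (3·36² + 88)/(2·33) ≡ 60/66. 66⁻¹ ≡ 58 (mod 89), so λ ≡ 60·58 ≡ 9.
  x = λ² - 36 - 36 = 81 - 72 ≡ 9; y = λ·(36 - 9) - 33 ≡ 32. → (9, 32)

(9, 32)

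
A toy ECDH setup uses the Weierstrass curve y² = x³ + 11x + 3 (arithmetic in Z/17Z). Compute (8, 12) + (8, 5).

O

The two points share x = 8 and their y-coordinates satisfy 12 + 5 ≡ 0 (mod 17), so they are inverses. Their sum is 𝒪.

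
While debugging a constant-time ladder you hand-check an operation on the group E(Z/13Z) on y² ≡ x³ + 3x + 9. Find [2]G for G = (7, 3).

tangent at (7, 3): λ = (3·7² + 3)/(2·3) ≡ 7/6. 6⁻¹ ≡ 11 (mod 13), so λ ≡ 7·11 ≡ 12.
  x = λ² - 7 - 7 = 144 - 14 ≡ 0; y = λ·(7 - 0) - 3 ≡ 3. → (0, 3)

(0, 3)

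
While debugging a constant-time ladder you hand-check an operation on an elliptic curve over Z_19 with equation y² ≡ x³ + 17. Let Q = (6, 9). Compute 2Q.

(5, 16)

tangent at (6, 9): λ = (3·6² + 0)/(2·9) ≡ 13/18. 18⁻¹ ≡ 18 (mod 19) since 18·18 = 324 ≡ 1, so λ ≡ 13·18 ≡ 6.
  x = λ² - 6 - 6 = 36 - 12 ≡ 5; y = λ·(6 - 5) - 9 ≡ 16. → (5, 16)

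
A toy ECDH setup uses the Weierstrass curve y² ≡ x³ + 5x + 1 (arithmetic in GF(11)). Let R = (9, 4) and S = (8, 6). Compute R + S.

(9, 4) + (8, 6). λ = (6 - 4)/(8 - 9) ≡ 2/10 mod 11. 10⁻¹ ≡ 10 (mod 11) since 10·10 = 100 ≡ 1, so λ ≡ 9.
  x = λ² - 9 - 8 = 81 - 17 ≡ 9; y = λ·(9 - 9) - 4 ≡ 7. → (9, 7)

(9, 7)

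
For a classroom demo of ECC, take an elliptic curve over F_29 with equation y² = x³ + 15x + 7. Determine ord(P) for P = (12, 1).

3

2P: tangent at (12, 1): λ = (3·12² + 15)/(2·1) ≡ 12/2. 2⁻¹ ≡ 15 (mod 29), so λ ≡ 12·15 ≡ 6.
  x = λ² - 12 - 12 = 36 - 24 ≡ 12; y = λ·(12 - 12) - 1 ≡ 28. → (12, 28)
3P: (12, 28) + (12, 1): same x and y₁ ≡ -y₂, so the sum is O.
3P = O, so the order is 3.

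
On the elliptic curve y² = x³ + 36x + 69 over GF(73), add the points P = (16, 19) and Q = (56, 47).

(16, 19) + (56, 47). λ = (47 - 19)/(56 - 16) ≡ 28/40 mod 73. 40⁻¹ ≡ 42 (mod 73), so λ ≡ 8.
  x = λ² - 16 - 56 = 64 - 72 ≡ 65; y = λ·(16 - 65) - 19 ≡ 27. → (65, 27)

(65, 27)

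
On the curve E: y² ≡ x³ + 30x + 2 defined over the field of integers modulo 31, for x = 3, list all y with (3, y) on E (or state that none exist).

none

x³ + 30x + 2 = 119 ≡ 26 (mod 31).
26 is a non-residue mod 31; no y exists.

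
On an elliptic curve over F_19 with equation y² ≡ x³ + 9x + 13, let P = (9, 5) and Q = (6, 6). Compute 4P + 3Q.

(7, 1)

First 4P:
Repeated addition: build up to 4P.
2P: tangent at (9, 5): λ = (3·9² + 9)/(2·5) ≡ 5/10. 10⁻¹ ≡ 2 (mod 19), so λ ≡ 5·2 ≡ 10.
  x = λ² - 9 - 9 = 100 - 18 ≡ 6; y = λ·(9 - 6) - 5 ≡ 6. → (6, 6)
3P: (6, 6) + (9, 5). λ = (5 - 6)/(9 - 6) ≡ 18/3 mod 19. 3⁻¹ ≡ 13 (mod 19) since 3·13 = 39 ≡ 1, so λ ≡ 6.
  x = λ² - 6 - 9 = 36 - 15 ≡ 2; y = λ·(6 - 2) - 6 ≡ 18. → (2, 18)
4P: (2, 18) + (9, 5). λ = (5 - 18)/(9 - 2) ≡ 6/7 mod 19. 7⁻¹ ≡ 11 (mod 19) since 7·11 = 77 ≡ 1, so λ ≡ 9.
  x = λ² - 2 - 9 = 81 - 11 ≡ 13; y = λ·(2 - 13) - 18 ≡ 16. → (13, 16)
4P = (13, 16).
Next 3Q:
Repeated addition: build up to 3Q.
2Q: tangent at (6, 6): λ = (3·6² + 9)/(2·6) ≡ 3/12. 12⁻¹ ≡ 8 (mod 19), so λ ≡ 3·8 ≡ 5.
  x = λ² - 6 - 6 = 25 - 12 ≡ 13; y = λ·(6 - 13) - 6 ≡ 16. → (13, 16)
3Q: (13, 16) + (6, 6). λ = (6 - 16)/(6 - 13) ≡ 9/12 mod 19. 12⁻¹ ≡ 8 (mod 19), so λ ≡ 15.
  x = λ² - 13 - 6 = 225 - 19 ≡ 16; y = λ·(13 - 16) - 16 ≡ 15. → (16, 15)
3Q = (16, 15).
Finally 4P + 3Q:
(13, 16) + (16, 15). λ = (15 - 16)/(16 - 13) ≡ 18/3 mod 19. 3⁻¹ ≡ 13 (mod 19) since 3·13 = 39 ≡ 1, so λ ≡ 6.
  x = λ² - 13 - 16 = 36 - 29 ≡ 7; y = λ·(13 - 7) - 16 ≡ 1. → (7, 1)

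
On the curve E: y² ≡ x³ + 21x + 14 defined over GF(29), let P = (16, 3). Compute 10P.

(12, 14)

Double-and-add on 10 = (1010)₂. Start with P = (16, 3) for the leading 1-bit.
double: tangent at (16, 3): λ = (3·16² + 21)/(2·3) ≡ 6/6. 6⁻¹ ≡ 5 (mod 29) since 6·5 = 30 ≡ 1, so λ ≡ 6·5 ≡ 1.
  x = λ² - 16 - 16 = 1 - 32 ≡ 27; y = λ·(16 - 27) - 3 ≡ 15. → (27, 15)
double: tangent at (27, 15): λ = (3·27² + 21)/(2·15) ≡ 4/1. 1⁻¹ ≡ 1 (mod 29) since 1·1 = 1 ≡ 1, so λ ≡ 4·1 ≡ 4.
  x = λ² - 27 - 27 = 16 - 54 ≡ 20; y = λ·(27 - 20) - 15 ≡ 13. → (20, 13)
add P: (20, 13) + (16, 3). λ = (3 - 13)/(16 - 20) ≡ 19/25 mod 29. 25⁻¹ ≡ 7 (mod 29) since 25·7 = 175 ≡ 1, so λ ≡ 17.
  x = λ² - 20 - 16 = 289 - 36 ≡ 21; y = λ·(20 - 21) - 13 ≡ 28. → (21, 28)
double: tangent at (21, 28): λ = (3·21² + 21)/(2·28) ≡ 10/27. 27⁻¹ ≡ 14 (mod 29) since 27·14 = 378 ≡ 1, so λ ≡ 10·14 ≡ 24.
  x = λ² - 21 - 21 = 576 - 42 ≡ 12; y = λ·(21 - 12) - 28 ≡ 14. → (12, 14)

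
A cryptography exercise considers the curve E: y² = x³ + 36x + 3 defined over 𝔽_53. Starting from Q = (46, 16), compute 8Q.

Double-and-add on 8 = (1000)₂. Start with Q = (46, 16) for the leading 1-bit.
double: tangent at (46, 16): λ = (3·46² + 36)/(2·16) ≡ 24/32. 32⁻¹ ≡ 5 (mod 53), so λ ≡ 24·5 ≡ 14.
  x = λ² - 46 - 46 = 196 - 92 ≡ 51; y = λ·(46 - 51) - 16 ≡ 20. → (51, 20)
double: tangent at (51, 20): λ = (3·51² + 36)/(2·20) ≡ 48/40. 40⁻¹ ≡ 4 (mod 53), so λ ≡ 48·4 ≡ 33.
  x = λ² - 51 - 51 = 1089 - 102 ≡ 33; y = λ·(51 - 33) - 20 ≡ 44. → (33, 44)
double: tangent at (33, 44): λ = (3·33² + 36)/(2·44) ≡ 17/35. 35⁻¹ ≡ 50 (mod 53), so λ ≡ 17·50 ≡ 2.
  x = λ² - 33 - 33 = 4 - 66 ≡ 44; y = λ·(33 - 44) - 44 ≡ 40. → (44, 40)

(44, 40)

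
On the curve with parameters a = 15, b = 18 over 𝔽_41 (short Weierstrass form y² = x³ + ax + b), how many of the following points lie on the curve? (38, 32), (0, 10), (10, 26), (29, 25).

2

(38, 32): 32² ≡ 40, rhs ≡ 28 → off.
(0, 10): 10² ≡ 18, rhs ≡ 18 → on.
(10, 26): 26² ≡ 20, rhs ≡ 20 → on.
(29, 25): 25² ≡ 10, rhs ≡ 37 → off.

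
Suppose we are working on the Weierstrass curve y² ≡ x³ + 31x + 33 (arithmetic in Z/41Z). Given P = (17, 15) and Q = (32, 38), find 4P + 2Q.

(36, 32)

First 4P:
Repeated addition: build up to 4P.
2P: tangent at (17, 15): λ = (3·17² + 31)/(2·15) ≡ 37/30. 30⁻¹ ≡ 26 (mod 41) since 30·26 = 780 ≡ 1, so λ ≡ 37·26 ≡ 19.
  x = λ² - 17 - 17 = 361 - 34 ≡ 40; y = λ·(17 - 40) - 15 ≡ 40. → (40, 40)
3P: (40, 40) + (17, 15). λ = (15 - 40)/(17 - 40) ≡ 16/18 mod 41. 18⁻¹ ≡ 16 (mod 41), so λ ≡ 10.
  x = λ² - 40 - 17 = 100 - 57 ≡ 2; y = λ·(40 - 2) - 40 ≡ 12. → (2, 12)
4P: (2, 12) + (17, 15). λ = (15 - 12)/(17 - 2) ≡ 3/15 mod 41. 15⁻¹ ≡ 11 (mod 41) since 15·11 = 165 ≡ 1, so λ ≡ 33.
  x = λ² - 2 - 17 = 1089 - 19 ≡ 4; y = λ·(2 - 4) - 12 ≡ 4. → (4, 4)
4P = (4, 4).
Next 2Q:
Repeated addition: build up to 2Q.
2Q: tangent at (32, 38): λ = (3·32² + 31)/(2·38) ≡ 28/35. 35⁻¹ ≡ 34 (mod 41) since 35·34 = 1190 ≡ 1, so λ ≡ 28·34 ≡ 9.
  x = λ² - 32 - 32 = 81 - 64 ≡ 17; y = λ·(32 - 17) - 38 ≡ 15. → (17, 15)
2Q = (17, 15).
Finally 4P + 2Q:
(4, 4) + (17, 15). λ = (15 - 4)/(17 - 4) ≡ 11/13 mod 41. 13⁻¹ ≡ 19 (mod 41), so λ ≡ 4.
  x = λ² - 4 - 17 = 16 - 21 ≡ 36; y = λ·(4 - 36) - 4 ≡ 32. → (36, 32)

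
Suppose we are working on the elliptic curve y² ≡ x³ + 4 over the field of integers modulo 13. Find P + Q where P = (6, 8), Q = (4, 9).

(0, 2)

(6, 8) + (4, 9). λ = (9 - 8)/(4 - 6) ≡ 1/11 mod 13. 11⁻¹ ≡ 6 (mod 13), so λ ≡ 6.
  x = λ² - 6 - 4 = 36 - 10 ≡ 0; y = λ·(6 - 0) - 8 ≡ 2. → (0, 2)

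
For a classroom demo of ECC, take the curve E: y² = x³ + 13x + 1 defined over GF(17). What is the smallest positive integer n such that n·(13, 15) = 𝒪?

5

2P: tangent at (13, 15): λ = (3·13² + 13)/(2·15) ≡ 10/13. 13⁻¹ ≡ 4 (mod 17), so λ ≡ 10·4 ≡ 6.
  x = λ² - 13 - 13 = 36 - 26 ≡ 10; y = λ·(13 - 10) - 15 ≡ 3. → (10, 3)
3P: (10, 3) + (13, 15). λ = (15 - 3)/(13 - 10) ≡ 12/3 mod 17. 3⁻¹ ≡ 6 (mod 17) since 3·6 = 18 ≡ 1, so λ ≡ 4.
  x = λ² - 10 - 13 = 16 - 23 ≡ 10; y = λ·(10 - 10) - 3 ≡ 14. → (10, 14)
4P: (10, 14) + (13, 15). λ = (15 - 14)/(13 - 10) ≡ 1/3 mod 17. 3⁻¹ ≡ 6 (mod 17), so λ ≡ 6.
  x = λ² - 10 - 13 = 36 - 23 ≡ 13; y = λ·(10 - 13) - 14 ≡ 2. → (13, 2)
5P: (13, 2) + (13, 15): same x and y₁ ≡ -y₂, so the sum is 𝒪.
5P = 𝒪, so the order is 5.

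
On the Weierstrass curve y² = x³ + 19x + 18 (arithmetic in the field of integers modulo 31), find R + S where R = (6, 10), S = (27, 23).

(0, 7)

(6, 10) + (27, 23). λ = (23 - 10)/(27 - 6) ≡ 13/21 mod 31. 21⁻¹ ≡ 3 (mod 31), so λ ≡ 8.
  x = λ² - 6 - 27 = 64 - 33 ≡ 0; y = λ·(6 - 0) - 10 ≡ 7. → (0, 7)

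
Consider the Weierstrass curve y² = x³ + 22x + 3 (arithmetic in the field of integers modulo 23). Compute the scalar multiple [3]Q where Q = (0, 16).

Repeated addition: build up to 3Q.
2Q: tangent at (0, 16): λ = (3·0² + 22)/(2·16) ≡ 22/9. 9⁻¹ ≡ 18 (mod 23), so λ ≡ 22·18 ≡ 5.
  x = λ² - 0 - 0 = 25 - 0 ≡ 2; y = λ·(0 - 2) - 16 ≡ 20. → (2, 20)
3Q: (2, 20) + (0, 16). λ = (16 - 20)/(0 - 2) ≡ 19/21 mod 23. 21⁻¹ ≡ 11 (mod 23), so λ ≡ 2.
  x = λ² - 2 - 0 = 4 - 2 ≡ 2; y = λ·(2 - 2) - 20 ≡ 3. → (2, 3)

(2, 3)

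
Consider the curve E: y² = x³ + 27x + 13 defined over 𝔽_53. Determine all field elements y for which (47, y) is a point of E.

18, 35

x³ + 27x + 13 = 105105 ≡ 6 (mod 53).
Square roots of 6 mod 53: 18 and 35 (since 18² = 324 ≡ 6).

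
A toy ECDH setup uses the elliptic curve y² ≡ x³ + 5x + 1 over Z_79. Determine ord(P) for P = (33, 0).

2P: (33, 0) + (33, 0): same x and y₁ ≡ -y₂, so the sum is ∞.
2P = ∞, so the order is 2.

2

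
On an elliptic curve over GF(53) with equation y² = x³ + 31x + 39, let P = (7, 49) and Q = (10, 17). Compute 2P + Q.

(13, 25)

First 2P:
Repeated addition: build up to 2P.
2P: tangent at (7, 49): λ = (3·7² + 31)/(2·49) ≡ 19/45. 45⁻¹ ≡ 33 (mod 53) since 45·33 = 1485 ≡ 1, so λ ≡ 19·33 ≡ 44.
  x = λ² - 7 - 7 = 1936 - 14 ≡ 14; y = λ·(7 - 14) - 49 ≡ 14. → (14, 14)
2P = (14, 14).
Finally 2P + Q:
(14, 14) + (10, 17). λ = (17 - 14)/(10 - 14) ≡ 3/49 mod 53. 49⁻¹ ≡ 13 (mod 53), so λ ≡ 39.
  x = λ² - 14 - 10 = 1521 - 24 ≡ 13; y = λ·(14 - 13) - 14 ≡ 25. → (13, 25)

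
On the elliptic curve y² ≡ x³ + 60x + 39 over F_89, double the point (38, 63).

(2, 73)

tangent at (38, 63): λ = (3·38² + 60)/(2·63) ≡ 31/37. 37⁻¹ ≡ 77 (mod 89), so λ ≡ 31·77 ≡ 73.
  x = λ² - 38 - 38 = 5329 - 76 ≡ 2; y = λ·(38 - 2) - 63 ≡ 73. → (2, 73)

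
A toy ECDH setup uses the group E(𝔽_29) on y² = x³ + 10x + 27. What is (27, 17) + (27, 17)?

(28, 25)

tangent at (27, 17): λ = (3·27² + 10)/(2·17) ≡ 22/5. 5⁻¹ ≡ 6 (mod 29), so λ ≡ 22·6 ≡ 16.
  x = λ² - 27 - 27 = 256 - 54 ≡ 28; y = λ·(27 - 28) - 17 ≡ 25. → (28, 25)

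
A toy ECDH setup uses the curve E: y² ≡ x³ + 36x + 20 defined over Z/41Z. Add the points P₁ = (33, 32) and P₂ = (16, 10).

(29, 19)

(33, 32) + (16, 10). λ = (10 - 32)/(16 - 33) ≡ 19/24 mod 41. 24⁻¹ ≡ 12 (mod 41), so λ ≡ 23.
  x = λ² - 33 - 16 = 529 - 49 ≡ 29; y = λ·(33 - 29) - 32 ≡ 19. → (29, 19)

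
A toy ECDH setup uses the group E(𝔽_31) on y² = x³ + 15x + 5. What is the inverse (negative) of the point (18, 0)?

(18, 0)

-(18, 0) = (18, -0 mod 31) = (18, 0).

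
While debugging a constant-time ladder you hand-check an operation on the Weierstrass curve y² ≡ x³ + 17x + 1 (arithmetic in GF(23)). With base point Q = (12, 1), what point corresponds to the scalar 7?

(12, 1)

Double-and-add on 7 = (111)₂. Start with Q = (12, 1) for the leading 1-bit.
double: tangent at (12, 1): λ = (3·12² + 17)/(2·1) ≡ 12/2. 2⁻¹ ≡ 12 (mod 23), so λ ≡ 12·12 ≡ 6.
  x = λ² - 12 - 12 = 36 - 24 ≡ 12; y = λ·(12 - 12) - 1 ≡ 22. → (12, 22)
add Q: (12, 22) + (12, 1): same x and y₁ ≡ -y₂, so the sum is the point at infinity.
double: the point at infinity + the point at infinity = the point at infinity (identity).
add Q: the point at infinity + (12, 1) = (12, 1) (identity).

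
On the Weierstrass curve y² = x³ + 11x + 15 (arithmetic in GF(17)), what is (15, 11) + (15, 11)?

(0, 7)

tangent at (15, 11): λ = (3·15² + 11)/(2·11) ≡ 6/5. 5⁻¹ ≡ 7 (mod 17) since 5·7 = 35 ≡ 1, so λ ≡ 6·7 ≡ 8.
  x = λ² - 15 - 15 = 64 - 30 ≡ 0; y = λ·(15 - 0) - 11 ≡ 7. → (0, 7)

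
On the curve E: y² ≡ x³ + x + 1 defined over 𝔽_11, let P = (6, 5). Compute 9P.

(0, 1)

Repeated addition: build up to 9P.
2P: tangent at (6, 5): λ = (3·6² + 1)/(2·5) ≡ 10/10. 10⁻¹ ≡ 10 (mod 11), so λ ≡ 10·10 ≡ 1.
  x = λ² - 6 - 6 = 1 - 12 ≡ 0; y = λ·(6 - 0) - 5 ≡ 1. → (0, 1)
3P: (0, 1) + (6, 5). λ = (5 - 1)/(6 - 0) ≡ 4/6 mod 11. 6⁻¹ ≡ 2 (mod 11) since 6·2 = 12 ≡ 1, so λ ≡ 8.
  x = λ² - 0 - 6 = 64 - 6 ≡ 3; y = λ·(0 - 3) - 1 ≡ 8. → (3, 8)
4P: (3, 8) + (6, 5). λ = (5 - 8)/(6 - 3) ≡ 8/3 mod 11. 3⁻¹ ≡ 4 (mod 11), so λ ≡ 10.
  x = λ² - 3 - 6 = 100 - 9 ≡ 3; y = λ·(3 - 3) - 8 ≡ 3. → (3, 3)
5P: (3, 3) + (6, 5). λ = (5 - 3)/(6 - 3) ≡ 2/3 mod 11. 3⁻¹ ≡ 4 (mod 11), so λ ≡ 8.
  x = λ² - 3 - 6 = 64 - 9 ≡ 0; y = λ·(3 - 0) - 3 ≡ 10. → (0, 10)
6P: (0, 10) + (6, 5). λ = (5 - 10)/(6 - 0) ≡ 6/6 mod 11. 6⁻¹ ≡ 2 (mod 11), so λ ≡ 1.
  x = λ² - 0 - 6 = 1 - 6 ≡ 6; y = λ·(0 - 6) - 10 ≡ 6. → (6, 6)
7P: (6, 6) + (6, 5): same x and y₁ ≡ -y₂, so the sum is O.
8P: O + (6, 5) = (6, 5) (identity).
9P: tangent at (6, 5): λ = (3·6² + 1)/(2·5) ≡ 10/10. 10⁻¹ ≡ 10 (mod 11), so λ ≡ 10·10 ≡ 1.
  x = λ² - 6 - 6 = 1 - 12 ≡ 0; y = λ·(6 - 0) - 5 ≡ 1. → (0, 1)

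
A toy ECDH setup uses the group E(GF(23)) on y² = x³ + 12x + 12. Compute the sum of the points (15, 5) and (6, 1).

(15, 5) + (6, 1). λ = (1 - 5)/(6 - 15) ≡ 19/14 mod 23. 14⁻¹ ≡ 5 (mod 23) since 14·5 = 70 ≡ 1, so λ ≡ 3.
  x = λ² - 15 - 6 = 9 - 21 ≡ 11; y = λ·(15 - 11) - 5 ≡ 7. → (11, 7)

(11, 7)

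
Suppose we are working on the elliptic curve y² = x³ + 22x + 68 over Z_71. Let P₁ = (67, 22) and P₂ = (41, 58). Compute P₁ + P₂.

(46, 9)

(67, 22) + (41, 58). λ = (58 - 22)/(41 - 67) ≡ 36/45 mod 71. 45⁻¹ ≡ 30 (mod 71) since 45·30 = 1350 ≡ 1, so λ ≡ 15.
  x = λ² - 67 - 41 = 225 - 108 ≡ 46; y = λ·(67 - 46) - 22 ≡ 9. → (46, 9)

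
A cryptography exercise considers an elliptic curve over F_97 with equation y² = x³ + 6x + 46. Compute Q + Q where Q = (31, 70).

tangent at (31, 70): λ = (3·31² + 6)/(2·70) ≡ 76/43. 43⁻¹ ≡ 88 (mod 97) since 43·88 = 3784 ≡ 1, so λ ≡ 76·88 ≡ 92.
  x = λ² - 31 - 31 = 8464 - 62 ≡ 60; y = λ·(31 - 60) - 70 ≡ 75. → (60, 75)

(60, 75)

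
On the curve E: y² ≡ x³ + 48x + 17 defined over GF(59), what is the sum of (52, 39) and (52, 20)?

O

The two points share x = 52 and their y-coordinates satisfy 39 + 20 ≡ 0 (mod 59), so they are inverses. Their sum is 𝒪.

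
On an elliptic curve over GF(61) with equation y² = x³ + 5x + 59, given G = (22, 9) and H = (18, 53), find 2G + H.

First 2G:
Repeated addition: build up to 2G.
2G: tangent at (22, 9): λ = (3·22² + 5)/(2·9) ≡ 54/18. 18⁻¹ ≡ 17 (mod 61), so λ ≡ 54·17 ≡ 3.
  x = λ² - 22 - 22 = 9 - 44 ≡ 26; y = λ·(22 - 26) - 9 ≡ 40. → (26, 40)
2G = (26, 40).
Finally 2G + H:
(26, 40) + (18, 53). λ = (53 - 40)/(18 - 26) ≡ 13/53 mod 61. 53⁻¹ ≡ 38 (mod 61), so λ ≡ 6.
  x = λ² - 26 - 18 = 36 - 44 ≡ 53; y = λ·(26 - 53) - 40 ≡ 42. → (53, 42)

(53, 42)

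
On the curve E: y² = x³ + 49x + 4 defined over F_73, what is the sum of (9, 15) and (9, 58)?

O

The two points share x = 9 and their y-coordinates satisfy 15 + 58 ≡ 0 (mod 73), so they are inverses. Their sum is 𝒪.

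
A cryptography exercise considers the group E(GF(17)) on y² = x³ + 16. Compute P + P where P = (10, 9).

tangent at (10, 9): λ = (3·10² + 0)/(2·9) ≡ 11/1. 1⁻¹ ≡ 1 (mod 17), so λ ≡ 11·1 ≡ 11.
  x = λ² - 10 - 10 = 121 - 20 ≡ 16; y = λ·(10 - 16) - 9 ≡ 10. → (16, 10)

(16, 10)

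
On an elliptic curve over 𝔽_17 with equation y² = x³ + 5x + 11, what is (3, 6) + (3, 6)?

(3, 11)

tangent at (3, 6): λ = (3·3² + 5)/(2·6) ≡ 15/12. 12⁻¹ ≡ 10 (mod 17) since 12·10 = 120 ≡ 1, so λ ≡ 15·10 ≡ 14.
  x = λ² - 3 - 3 = 196 - 6 ≡ 3; y = λ·(3 - 3) - 6 ≡ 11. → (3, 11)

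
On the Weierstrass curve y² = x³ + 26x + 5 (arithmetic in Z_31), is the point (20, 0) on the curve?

yes

y² = 0² ≡ 0; x³ + 26x + 5 = 8525 ≡ 0 (mod 31). 0 = 0.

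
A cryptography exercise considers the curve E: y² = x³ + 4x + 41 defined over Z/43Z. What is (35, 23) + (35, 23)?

(37, 4)

tangent at (35, 23): λ = (3·35² + 4)/(2·23) ≡ 24/3. 3⁻¹ ≡ 29 (mod 43), so λ ≡ 24·29 ≡ 8.
  x = λ² - 35 - 35 = 64 - 70 ≡ 37; y = λ·(35 - 37) - 23 ≡ 4. → (37, 4)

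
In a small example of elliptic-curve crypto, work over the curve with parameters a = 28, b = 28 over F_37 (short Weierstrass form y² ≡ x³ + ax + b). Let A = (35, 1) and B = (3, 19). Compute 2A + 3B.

(5, 16)

First 2A:
Repeated addition: build up to 2A.
2A: tangent at (35, 1): λ = (3·35² + 28)/(2·1) ≡ 3/2. 2⁻¹ ≡ 19 (mod 37), so λ ≡ 3·19 ≡ 20.
  x = λ² - 35 - 35 = 400 - 70 ≡ 34; y = λ·(35 - 34) - 1 ≡ 19. → (34, 19)
2A = (34, 19).
Next 3B:
Repeated addition: build up to 3B.
2B: tangent at (3, 19): λ = (3·3² + 28)/(2·19) ≡ 18/1. 1⁻¹ ≡ 1 (mod 37) since 1·1 = 1 ≡ 1, so λ ≡ 18·1 ≡ 18.
  x = λ² - 3 - 3 = 324 - 6 ≡ 22; y = λ·(3 - 22) - 19 ≡ 9. → (22, 9)
3B: (22, 9) + (3, 19). λ = (19 - 9)/(3 - 22) ≡ 10/18 mod 37. 18⁻¹ ≡ 35 (mod 37), so λ ≡ 17.
  x = λ² - 22 - 3 = 289 - 25 ≡ 5; y = λ·(22 - 5) - 9 ≡ 21. → (5, 21)
3B = (5, 21).
Finally 2A + 3B:
(34, 19) + (5, 21). λ = (21 - 19)/(5 - 34) ≡ 2/8 mod 37. 8⁻¹ ≡ 14 (mod 37), so λ ≡ 28.
  x = λ² - 34 - 5 = 784 - 39 ≡ 5; y = λ·(34 - 5) - 19 ≡ 16. → (5, 16)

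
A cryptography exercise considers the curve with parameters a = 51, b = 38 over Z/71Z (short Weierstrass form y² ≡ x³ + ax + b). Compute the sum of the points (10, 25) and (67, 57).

(34, 40)

(10, 25) + (67, 57). λ = (57 - 25)/(67 - 10) ≡ 32/57 mod 71. 57⁻¹ ≡ 5 (mod 71), so λ ≡ 18.
  x = λ² - 10 - 67 = 324 - 77 ≡ 34; y = λ·(10 - 34) - 25 ≡ 40. → (34, 40)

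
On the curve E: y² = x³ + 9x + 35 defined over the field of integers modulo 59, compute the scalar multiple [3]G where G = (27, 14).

(1, 24)

Repeated addition: build up to 3G.
2G: tangent at (27, 14): λ = (3·27² + 9)/(2·14) ≡ 13/28. 28⁻¹ ≡ 19 (mod 59), so λ ≡ 13·19 ≡ 11.
  x = λ² - 27 - 27 = 121 - 54 ≡ 8; y = λ·(27 - 8) - 14 ≡ 18. → (8, 18)
3G: (8, 18) + (27, 14). λ = (14 - 18)/(27 - 8) ≡ 55/19 mod 59. 19⁻¹ ≡ 28 (mod 59), so λ ≡ 6.
  x = λ² - 8 - 27 = 36 - 35 ≡ 1; y = λ·(8 - 1) - 18 ≡ 24. → (1, 24)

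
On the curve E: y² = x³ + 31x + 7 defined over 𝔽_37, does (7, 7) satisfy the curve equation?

yes

y² = 7² ≡ 12; x³ + 31x + 7 = 567 ≡ 12 (mod 37). 12 = 12.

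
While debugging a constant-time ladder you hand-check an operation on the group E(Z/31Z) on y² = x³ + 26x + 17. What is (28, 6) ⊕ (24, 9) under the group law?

(28, 25)

(28, 6) + (24, 9). λ = (9 - 6)/(24 - 28) ≡ 3/27 mod 31. 27⁻¹ ≡ 23 (mod 31) since 27·23 = 621 ≡ 1, so λ ≡ 7.
  x = λ² - 28 - 24 = 49 - 52 ≡ 28; y = λ·(28 - 28) - 6 ≡ 25. → (28, 25)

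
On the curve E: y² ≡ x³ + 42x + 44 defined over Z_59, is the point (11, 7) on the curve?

no

y² = 7² ≡ 49; x³ + 42x + 44 = 1837 ≡ 8 (mod 59). 49 ≠ 8.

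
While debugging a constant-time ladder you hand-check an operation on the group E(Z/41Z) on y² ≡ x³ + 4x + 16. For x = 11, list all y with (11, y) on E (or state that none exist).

x³ + 4x + 16 = 1391 ≡ 38 (mod 41).
38 is a non-residue mod 41; no y exists.

none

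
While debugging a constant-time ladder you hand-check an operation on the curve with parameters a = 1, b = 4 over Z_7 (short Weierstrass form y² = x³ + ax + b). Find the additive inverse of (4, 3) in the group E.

-(4, 3) = (4, -3 mod 7) = (4, 4).

(4, 4)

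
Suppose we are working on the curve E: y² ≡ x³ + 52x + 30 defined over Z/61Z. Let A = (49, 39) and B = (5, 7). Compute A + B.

(49, 39) + (5, 7). λ = (7 - 39)/(5 - 49) ≡ 29/17 mod 61. 17⁻¹ ≡ 18 (mod 61) since 17·18 = 306 ≡ 1, so λ ≡ 34.
  x = λ² - 49 - 5 = 1156 - 54 ≡ 4; y = λ·(49 - 4) - 39 ≡ 27. → (4, 27)

(4, 27)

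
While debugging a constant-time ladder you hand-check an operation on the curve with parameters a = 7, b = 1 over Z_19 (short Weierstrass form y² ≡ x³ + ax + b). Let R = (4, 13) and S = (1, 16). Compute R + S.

(4, 13) + (1, 16). λ = (16 - 13)/(1 - 4) ≡ 3/16 mod 19. 16⁻¹ ≡ 6 (mod 19) since 16·6 = 96 ≡ 1, so λ ≡ 18.
  x = λ² - 4 - 1 = 324 - 5 ≡ 15; y = λ·(4 - 15) - 13 ≡ 17. → (15, 17)

(15, 17)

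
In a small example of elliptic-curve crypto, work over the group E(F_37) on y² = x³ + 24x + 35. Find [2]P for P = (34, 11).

tangent at (34, 11): λ = (3·34² + 24)/(2·11) ≡ 14/22. 22⁻¹ ≡ 32 (mod 37) since 22·32 = 704 ≡ 1, so λ ≡ 14·32 ≡ 4.
  x = λ² - 34 - 34 = 16 - 68 ≡ 22; y = λ·(34 - 22) - 11 ≡ 0. → (22, 0)

(22, 0)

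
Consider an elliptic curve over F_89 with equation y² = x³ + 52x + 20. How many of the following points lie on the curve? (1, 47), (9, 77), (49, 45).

(1, 47): 47² ≡ 73, rhs ≡ 73 → on.
(9, 77): 77² ≡ 55, rhs ≡ 60 → off.
(49, 45): 45² ≡ 67, rhs ≡ 67 → on.

2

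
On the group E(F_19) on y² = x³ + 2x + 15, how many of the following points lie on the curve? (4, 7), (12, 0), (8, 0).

(4, 7): 7² ≡ 11, rhs ≡ 11 → on.
(12, 0): 0² ≡ 0, rhs ≡ 0 → on.
(8, 0): 0² ≡ 0, rhs ≡ 11 → off.

2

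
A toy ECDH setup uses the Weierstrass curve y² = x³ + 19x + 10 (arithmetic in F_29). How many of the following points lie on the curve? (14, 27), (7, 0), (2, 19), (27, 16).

1

(14, 27): 27² ≡ 4, rhs ≡ 4 → on.
(7, 0): 0² ≡ 0, rhs ≡ 22 → off.
(2, 19): 19² ≡ 13, rhs ≡ 27 → off.
(27, 16): 16² ≡ 24, rhs ≡ 22 → off.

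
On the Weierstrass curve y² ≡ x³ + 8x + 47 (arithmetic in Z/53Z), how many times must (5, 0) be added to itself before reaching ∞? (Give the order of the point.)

2P: (5, 0) + (5, 0): same x and y₁ ≡ -y₂, so the sum is ∞.
2P = ∞, so the order is 2.

2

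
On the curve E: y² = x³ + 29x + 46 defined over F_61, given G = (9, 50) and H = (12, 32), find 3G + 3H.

(56, 9)

First 3G:
Repeated addition: build up to 3G.
2G: tangent at (9, 50): λ = (3·9² + 29)/(2·50) ≡ 28/39. 39⁻¹ ≡ 36 (mod 61), so λ ≡ 28·36 ≡ 32.
  x = λ² - 9 - 9 = 1024 - 18 ≡ 30; y = λ·(9 - 30) - 50 ≡ 10. → (30, 10)
3G: (30, 10) + (9, 50). λ = (50 - 10)/(9 - 30) ≡ 40/40 mod 61. 40⁻¹ ≡ 29 (mod 61), so λ ≡ 1.
  x = λ² - 30 - 9 = 1 - 39 ≡ 23; y = λ·(30 - 23) - 10 ≡ 58. → (23, 58)
3G = (23, 58).
Next 3H:
Repeated addition: build up to 3H.
2H: tangent at (12, 32): λ = (3·12² + 29)/(2·32) ≡ 34/3. 3⁻¹ ≡ 41 (mod 61), so λ ≡ 34·41 ≡ 52.
  x = λ² - 12 - 12 = 2704 - 24 ≡ 57; y = λ·(12 - 57) - 32 ≡ 7. → (57, 7)
3H: (57, 7) + (12, 32). λ = (32 - 7)/(12 - 57) ≡ 25/16 mod 61. 16⁻¹ ≡ 42 (mod 61), so λ ≡ 13.
  x = λ² - 57 - 12 = 169 - 69 ≡ 39; y = λ·(57 - 39) - 7 ≡ 44. → (39, 44)
3H = (39, 44).
Finally 3G + 3H:
(23, 58) + (39, 44). λ = (44 - 58)/(39 - 23) ≡ 47/16 mod 61. 16⁻¹ ≡ 42 (mod 61) since 16·42 = 672 ≡ 1, so λ ≡ 22.
  x = λ² - 23 - 39 = 484 - 62 ≡ 56; y = λ·(23 - 56) - 58 ≡ 9. → (56, 9)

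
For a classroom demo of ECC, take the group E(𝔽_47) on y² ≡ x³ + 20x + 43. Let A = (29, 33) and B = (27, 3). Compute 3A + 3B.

First 3A:
Repeated addition: build up to 3A.
2A: tangent at (29, 33): λ = (3·29² + 20)/(2·33) ≡ 5/19. 19⁻¹ ≡ 5 (mod 47), so λ ≡ 5·5 ≡ 25.
  x = λ² - 29 - 29 = 625 - 58 ≡ 3; y = λ·(29 - 3) - 33 ≡ 6. → (3, 6)
3A: (3, 6) + (29, 33). λ = (33 - 6)/(29 - 3) ≡ 27/26 mod 47. 26⁻¹ ≡ 38 (mod 47), so λ ≡ 39.
  x = λ² - 3 - 29 = 1521 - 32 ≡ 32; y = λ·(3 - 32) - 6 ≡ 38. → (32, 38)
3A = (32, 38).
Next 3B:
Repeated addition: build up to 3B.
2B: tangent at (27, 3): λ = (3·27² + 20)/(2·3) ≡ 45/6. 6⁻¹ ≡ 8 (mod 47) since 6·8 = 48 ≡ 1, so λ ≡ 45·8 ≡ 31.
  x = λ² - 27 - 27 = 961 - 54 ≡ 14; y = λ·(27 - 14) - 3 ≡ 24. → (14, 24)
3B: (14, 24) + (27, 3). λ = (3 - 24)/(27 - 14) ≡ 26/13 mod 47. 13⁻¹ ≡ 29 (mod 47), so λ ≡ 2.
  x = λ² - 14 - 27 = 4 - 41 ≡ 10; y = λ·(14 - 10) - 24 ≡ 31. → (10, 31)
3B = (10, 31).
Finally 3A + 3B:
(32, 38) + (10, 31). λ = (31 - 38)/(10 - 32) ≡ 40/25 mod 47. 25⁻¹ ≡ 32 (mod 47), so λ ≡ 11.
  x = λ² - 32 - 10 = 121 - 42 ≡ 32; y = λ·(32 - 32) - 38 ≡ 9. → (32, 9)

(32, 9)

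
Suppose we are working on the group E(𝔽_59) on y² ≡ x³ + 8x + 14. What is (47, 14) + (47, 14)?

(53, 35)

tangent at (47, 14): λ = (3·47² + 8)/(2·14) ≡ 27/28. 28⁻¹ ≡ 19 (mod 59), so λ ≡ 27·19 ≡ 41.
  x = λ² - 47 - 47 = 1681 - 94 ≡ 53; y = λ·(47 - 53) - 14 ≡ 35. → (53, 35)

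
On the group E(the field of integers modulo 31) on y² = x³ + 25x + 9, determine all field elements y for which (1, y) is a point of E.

2, 29

x³ + 25x + 9 = 35 ≡ 4 (mod 31).
Square roots of 4 mod 31: 2 and 29 (since 2² = 4 ≡ 4).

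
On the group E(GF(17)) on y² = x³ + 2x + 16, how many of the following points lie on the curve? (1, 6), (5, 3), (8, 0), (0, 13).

3

(1, 6): 6² ≡ 2, rhs ≡ 2 → on.
(5, 3): 3² ≡ 9, rhs ≡ 15 → off.
(8, 0): 0² ≡ 0, rhs ≡ 0 → on.
(0, 13): 13² ≡ 16, rhs ≡ 16 → on.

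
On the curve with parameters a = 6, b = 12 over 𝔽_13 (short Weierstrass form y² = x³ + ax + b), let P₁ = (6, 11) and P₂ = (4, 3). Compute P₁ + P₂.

(6, 2)

(6, 11) + (4, 3). λ = (3 - 11)/(4 - 6) ≡ 5/11 mod 13. 11⁻¹ ≡ 6 (mod 13) since 11·6 = 66 ≡ 1, so λ ≡ 4.
  x = λ² - 6 - 4 = 16 - 10 ≡ 6; y = λ·(6 - 6) - 11 ≡ 2. → (6, 2)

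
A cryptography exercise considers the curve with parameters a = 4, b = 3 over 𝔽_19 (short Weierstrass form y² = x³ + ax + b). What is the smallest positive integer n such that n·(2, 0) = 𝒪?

2P: (2, 0) + (2, 0): same x and y₁ ≡ -y₂, so the sum is 𝒪.
2P = 𝒪, so the order is 2.

2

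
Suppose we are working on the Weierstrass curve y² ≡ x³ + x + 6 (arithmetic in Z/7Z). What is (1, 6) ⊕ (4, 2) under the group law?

(1, 6) + (4, 2). λ = (2 - 6)/(4 - 1) ≡ 3/3 mod 7. 3⁻¹ ≡ 5 (mod 7), so λ ≡ 1.
  x = λ² - 1 - 4 = 1 - 5 ≡ 3; y = λ·(1 - 3) - 6 ≡ 6. → (3, 6)

(3, 6)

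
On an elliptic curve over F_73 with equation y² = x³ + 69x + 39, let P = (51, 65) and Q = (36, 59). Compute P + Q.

(65, 17)

(51, 65) + (36, 59). λ = (59 - 65)/(36 - 51) ≡ 67/58 mod 73. 58⁻¹ ≡ 34 (mod 73) since 58·34 = 1972 ≡ 1, so λ ≡ 15.
  x = λ² - 51 - 36 = 225 - 87 ≡ 65; y = λ·(51 - 65) - 65 ≡ 17. → (65, 17)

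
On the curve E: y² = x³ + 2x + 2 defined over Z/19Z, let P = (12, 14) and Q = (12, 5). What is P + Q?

The two points share x = 12 and their y-coordinates satisfy 14 + 5 ≡ 0 (mod 19), so they are inverses. Their sum is O.

O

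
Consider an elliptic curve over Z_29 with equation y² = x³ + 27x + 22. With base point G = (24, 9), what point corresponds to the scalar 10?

Repeated addition: build up to 10G.
2G: tangent at (24, 9): λ = (3·24² + 27)/(2·9) ≡ 15/18. 18⁻¹ ≡ 21 (mod 29), so λ ≡ 15·21 ≡ 25.
  x = λ² - 24 - 24 = 625 - 48 ≡ 26; y = λ·(24 - 26) - 9 ≡ 28. → (26, 28)
3G: (26, 28) + (24, 9). λ = (9 - 28)/(24 - 26) ≡ 10/27 mod 29. 27⁻¹ ≡ 14 (mod 29), so λ ≡ 24.
  x = λ² - 26 - 24 = 576 - 50 ≡ 4; y = λ·(26 - 4) - 28 ≡ 7. → (4, 7)
4G: (4, 7) + (24, 9). λ = (9 - 7)/(24 - 4) ≡ 2/20 mod 29. 20⁻¹ ≡ 16 (mod 29), so λ ≡ 3.
  x = λ² - 4 - 24 = 9 - 28 ≡ 10; y = λ·(4 - 10) - 7 ≡ 4. → (10, 4)
5G: (10, 4) + (24, 9). λ = (9 - 4)/(24 - 10) ≡ 5/14 mod 29. 14⁻¹ ≡ 27 (mod 29) since 14·27 = 378 ≡ 1, so λ ≡ 19.
  x = λ² - 10 - 24 = 361 - 34 ≡ 8; y = λ·(10 - 8) - 4 ≡ 5. → (8, 5)
6G: (8, 5) + (24, 9). λ = (9 - 5)/(24 - 8) ≡ 4/16 mod 29. 16⁻¹ ≡ 20 (mod 29), so λ ≡ 22.
  x = λ² - 8 - 24 = 484 - 32 ≡ 17; y = λ·(8 - 17) - 5 ≡ 0. → (17, 0)
7G: (17, 0) + (24, 9). λ = (9 - 0)/(24 - 17) ≡ 9/7 mod 29. 7⁻¹ ≡ 25 (mod 29) since 7·25 = 175 ≡ 1, so λ ≡ 22.
  x = λ² - 17 - 24 = 484 - 41 ≡ 8; y = λ·(17 - 8) - 0 ≡ 24. → (8, 24)
8G: (8, 24) + (24, 9). λ = (9 - 24)/(24 - 8) ≡ 14/16 mod 29. 16⁻¹ ≡ 20 (mod 29) since 16·20 = 320 ≡ 1, so λ ≡ 19.
  x = λ² - 8 - 24 = 361 - 32 ≡ 10; y = λ·(8 - 10) - 24 ≡ 25. → (10, 25)
9G: (10, 25) + (24, 9). λ = (9 - 25)/(24 - 10) ≡ 13/14 mod 29. 14⁻¹ ≡ 27 (mod 29), so λ ≡ 3.
  x = λ² - 10 - 24 = 9 - 34 ≡ 4; y = λ·(10 - 4) - 25 ≡ 22. → (4, 22)
10G: (4, 22) + (24, 9). λ = (9 - 22)/(24 - 4) ≡ 16/20 mod 29. 20⁻¹ ≡ 16 (mod 29), so λ ≡ 24.
  x = λ² - 4 - 24 = 576 - 28 ≡ 26; y = λ·(4 - 26) - 22 ≡ 1. → (26, 1)

(26, 1)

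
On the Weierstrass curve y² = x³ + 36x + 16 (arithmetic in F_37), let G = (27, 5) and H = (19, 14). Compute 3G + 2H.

(29, 17)

First 3G:
Repeated addition: build up to 3G.
2G: tangent at (27, 5): λ = (3·27² + 36)/(2·5) ≡ 3/10. 10⁻¹ ≡ 26 (mod 37), so λ ≡ 3·26 ≡ 4.
  x = λ² - 27 - 27 = 16 - 54 ≡ 36; y = λ·(27 - 36) - 5 ≡ 33. → (36, 33)
3G: (36, 33) + (27, 5). λ = (5 - 33)/(27 - 36) ≡ 9/28 mod 37. 28⁻¹ ≡ 4 (mod 37), so λ ≡ 36.
  x = λ² - 36 - 27 = 1296 - 63 ≡ 12; y = λ·(36 - 12) - 33 ≡ 17. → (12, 17)
3G = (12, 17).
Next 2H:
Repeated addition: build up to 2H.
2H: tangent at (19, 14): λ = (3·19² + 36)/(2·14) ≡ 9/28. 28⁻¹ ≡ 4 (mod 37), so λ ≡ 9·4 ≡ 36.
  x = λ² - 19 - 19 = 1296 - 38 ≡ 0; y = λ·(19 - 0) - 14 ≡ 4. → (0, 4)
2H = (0, 4).
Finally 3G + 2H:
(12, 17) + (0, 4). λ = (4 - 17)/(0 - 12) ≡ 24/25 mod 37. 25⁻¹ ≡ 3 (mod 37), so λ ≡ 35.
  x = λ² - 12 - 0 = 1225 - 12 ≡ 29; y = λ·(12 - 29) - 17 ≡ 17. → (29, 17)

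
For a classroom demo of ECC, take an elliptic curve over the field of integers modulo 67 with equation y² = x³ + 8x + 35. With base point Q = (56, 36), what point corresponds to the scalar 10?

(11, 28)

Repeated addition: build up to 10Q.
2Q: tangent at (56, 36): λ = (3·56² + 8)/(2·36) ≡ 36/5. 5⁻¹ ≡ 27 (mod 67), so λ ≡ 36·27 ≡ 34.
  x = λ² - 56 - 56 = 1156 - 112 ≡ 39; y = λ·(56 - 39) - 36 ≡ 6. → (39, 6)
3Q: (39, 6) + (56, 36). λ = (36 - 6)/(56 - 39) ≡ 30/17 mod 67. 17⁻¹ ≡ 4 (mod 67) since 17·4 = 68 ≡ 1, so λ ≡ 53.
  x = λ² - 39 - 56 = 2809 - 95 ≡ 34; y = λ·(39 - 34) - 6 ≡ 58. → (34, 58)
4Q: (34, 58) + (56, 36). λ = (36 - 58)/(56 - 34) ≡ 45/22 mod 67. 22⁻¹ ≡ 64 (mod 67) since 22·64 = 1408 ≡ 1, so λ ≡ 66.
  x = λ² - 34 - 56 = 4356 - 90 ≡ 45; y = λ·(34 - 45) - 58 ≡ 20. → (45, 20)
5Q: (45, 20) + (56, 36). λ = (36 - 20)/(56 - 45) ≡ 16/11 mod 67. 11⁻¹ ≡ 61 (mod 67) since 11·61 = 671 ≡ 1, so λ ≡ 38.
  x = λ² - 45 - 56 = 1444 - 101 ≡ 3; y = λ·(45 - 3) - 20 ≡ 35. → (3, 35)
6Q: (3, 35) + (56, 36). λ = (36 - 35)/(56 - 3) ≡ 1/53 mod 67. 53⁻¹ ≡ 43 (mod 67), so λ ≡ 43.
  x = λ² - 3 - 56 = 1849 - 59 ≡ 48; y = λ·(3 - 48) - 35 ≡ 40. → (48, 40)
7Q: (48, 40) + (56, 36). λ = (36 - 40)/(56 - 48) ≡ 63/8 mod 67. 8⁻¹ ≡ 42 (mod 67), so λ ≡ 33.
  x = λ² - 48 - 56 = 1089 - 104 ≡ 47; y = λ·(48 - 47) - 40 ≡ 60. → (47, 60)
8Q: (47, 60) + (56, 36). λ = (36 - 60)/(56 - 47) ≡ 43/9 mod 67. 9⁻¹ ≡ 15 (mod 67) since 9·15 = 135 ≡ 1, so λ ≡ 42.
  x = λ² - 47 - 56 = 1764 - 103 ≡ 53; y = λ·(47 - 53) - 60 ≡ 23. → (53, 23)
9Q: (53, 23) + (56, 36). λ = (36 - 23)/(56 - 53) ≡ 13/3 mod 67. 3⁻¹ ≡ 45 (mod 67), so λ ≡ 49.
  x = λ² - 53 - 56 = 2401 - 109 ≡ 14; y = λ·(53 - 14) - 23 ≡ 12. → (14, 12)
10Q: (14, 12) + (56, 36). λ = (36 - 12)/(56 - 14) ≡ 24/42 mod 67. 42⁻¹ ≡ 8 (mod 67) since 42·8 = 336 ≡ 1, so λ ≡ 58.
  x = λ² - 14 - 56 = 3364 - 70 ≡ 11; y = λ·(14 - 11) - 12 ≡ 28. → (11, 28)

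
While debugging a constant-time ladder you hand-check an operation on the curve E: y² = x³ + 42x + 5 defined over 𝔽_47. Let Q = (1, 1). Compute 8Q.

Double-and-add on 8 = (1000)₂. Start with Q = (1, 1) for the leading 1-bit.
double: tangent at (1, 1): λ = (3·1² + 42)/(2·1) ≡ 45/2. 2⁻¹ ≡ 24 (mod 47), so λ ≡ 45·24 ≡ 46.
  x = λ² - 1 - 1 = 2116 - 2 ≡ 46; y = λ·(1 - 46) - 1 ≡ 44. → (46, 44)
double: tangent at (46, 44): λ = (3·46² + 42)/(2·44) ≡ 45/41. 41⁻¹ ≡ 39 (mod 47) since 41·39 = 1599 ≡ 1, so λ ≡ 45·39 ≡ 16.
  x = λ² - 46 - 46 = 256 - 92 ≡ 23; y = λ·(46 - 23) - 44 ≡ 42. → (23, 42)
double: tangent at (23, 42): λ = (3·23² + 42)/(2·42) ≡ 31/37. 37⁻¹ ≡ 14 (mod 47), so λ ≡ 31·14 ≡ 11.
  x = λ² - 23 - 23 = 121 - 46 ≡ 28; y = λ·(23 - 28) - 42 ≡ 44. → (28, 44)

(28, 44)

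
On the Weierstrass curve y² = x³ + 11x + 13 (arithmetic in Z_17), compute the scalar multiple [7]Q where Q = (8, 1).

Repeated addition: build up to 7Q.
2Q: tangent at (8, 1): λ = (3·8² + 11)/(2·1) ≡ 16/2. 2⁻¹ ≡ 9 (mod 17) since 2·9 = 18 ≡ 1, so λ ≡ 16·9 ≡ 8.
  x = λ² - 8 - 8 = 64 - 16 ≡ 14; y = λ·(8 - 14) - 1 ≡ 2. → (14, 2)
3Q: (14, 2) + (8, 1). λ = (1 - 2)/(8 - 14) ≡ 16/11 mod 17. 11⁻¹ ≡ 14 (mod 17), so λ ≡ 3.
  x = λ² - 14 - 8 = 9 - 22 ≡ 4; y = λ·(14 - 4) - 2 ≡ 11. → (4, 11)
4Q: (4, 11) + (8, 1). λ = (1 - 11)/(8 - 4) ≡ 7/4 mod 17. 4⁻¹ ≡ 13 (mod 17) since 4·13 = 52 ≡ 1, so λ ≡ 6.
  x = λ² - 4 - 8 = 36 - 12 ≡ 7; y = λ·(4 - 7) - 11 ≡ 5. → (7, 5)
5Q: (7, 5) + (8, 1). λ = (1 - 5)/(8 - 7) ≡ 13/1 mod 17. 1⁻¹ ≡ 1 (mod 17), so λ ≡ 13.
  x = λ² - 7 - 8 = 169 - 15 ≡ 1; y = λ·(7 - 1) - 5 ≡ 5. → (1, 5)
6Q: (1, 5) + (8, 1). λ = (1 - 5)/(8 - 1) ≡ 13/7 mod 17. 7⁻¹ ≡ 5 (mod 17), so λ ≡ 14.
  x = λ² - 1 - 8 = 196 - 9 ≡ 0; y = λ·(1 - 0) - 5 ≡ 9. → (0, 9)
7Q: (0, 9) + (8, 1). λ = (1 - 9)/(8 - 0) ≡ 9/8 mod 17. 8⁻¹ ≡ 15 (mod 17) since 8·15 = 120 ≡ 1, so λ ≡ 16.
  x = λ² - 0 - 8 = 256 - 8 ≡ 10; y = λ·(0 - 10) - 9 ≡ 1. → (10, 1)

(10, 1)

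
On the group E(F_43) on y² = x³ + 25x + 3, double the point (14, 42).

tangent at (14, 42): λ = (3·14² + 25)/(2·42) ≡ 11/41. 41⁻¹ ≡ 21 (mod 43) since 41·21 = 861 ≡ 1, so λ ≡ 11·21 ≡ 16.
  x = λ² - 14 - 14 = 256 - 28 ≡ 13; y = λ·(14 - 13) - 42 ≡ 17. → (13, 17)

(13, 17)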